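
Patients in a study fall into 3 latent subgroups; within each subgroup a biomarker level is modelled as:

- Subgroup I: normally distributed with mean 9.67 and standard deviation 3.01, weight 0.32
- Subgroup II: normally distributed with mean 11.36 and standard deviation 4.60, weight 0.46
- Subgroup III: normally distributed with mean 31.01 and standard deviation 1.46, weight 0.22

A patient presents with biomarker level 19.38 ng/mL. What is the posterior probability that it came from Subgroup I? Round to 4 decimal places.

0.0260

Apply Bayes' rule: the posterior for each component is proportional to its prior times its likelihood at x.
Normal densities:
  f_I = (1/(3.01·√(2π)))·exp(−(19.38−9.67)²/(2·3.01²)) = 0.132539·exp(-5.20326) = 0.000728781
  f_II = (1/(4.60·√(2π)))·exp(−(19.38−11.36)²/(2·4.60²)) = 0.086727·exp(-1.51986) = 0.0189708
  f_III = (1/(1.46·√(2π)))·exp(−(19.38−31.01)²/(2·1.46²)) = 0.273248·exp(-31.72661) = 4.54845e-15
Prior × likelihood for each component:
  π_I·f_I = 0.32 × 0.000728781 = 0.00023321
  π_II·f_II = 0.46 × 0.0189708 = 0.00872658
  π_III·f_III = 0.22 × 4.54845e-15 = 1.00066e-15
Evidence: 0.00023321 + 0.00872658 + 1.00066e-15 = 0.00895979
So the posterior for Subgroup I is 0.00023321 / 0.00895979 ≈ 0.0260.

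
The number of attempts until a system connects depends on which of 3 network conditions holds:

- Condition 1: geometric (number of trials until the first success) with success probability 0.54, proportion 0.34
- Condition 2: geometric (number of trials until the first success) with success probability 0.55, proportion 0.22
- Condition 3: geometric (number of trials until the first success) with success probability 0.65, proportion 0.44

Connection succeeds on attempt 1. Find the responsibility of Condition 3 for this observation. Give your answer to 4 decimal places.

P(component k | x) = P(Z=k)·f_k(x) / marginal(x), where marginal(x) = Σ_j P(Z=j)·f_j(x).
Evaluate each component's likelihood at the observed value:
  f_1 = 0.54·(1−0.54)^0 = 0.54·1 = 0.54
  f_2 = 0.55·(1−0.55)^0 = 0.55·1 = 0.55
  f_3 = 0.65·(1−0.65)^0 = 0.65·1 = 0.65
Weight by the priors:
  P(Z=1)·f_1 = 0.34 × 0.54 = 0.1836
  P(Z=2)·f_2 = 0.22 × 0.55 = 0.121
  P(Z=3)·f_3 = 0.44 × 0.65 = 0.286
Denominator: 0.1836 + 0.121 + 0.286 = 0.5906
So the posterior for Condition 3 is 0.286 / 0.5906 ≈ 0.4843.

0.4843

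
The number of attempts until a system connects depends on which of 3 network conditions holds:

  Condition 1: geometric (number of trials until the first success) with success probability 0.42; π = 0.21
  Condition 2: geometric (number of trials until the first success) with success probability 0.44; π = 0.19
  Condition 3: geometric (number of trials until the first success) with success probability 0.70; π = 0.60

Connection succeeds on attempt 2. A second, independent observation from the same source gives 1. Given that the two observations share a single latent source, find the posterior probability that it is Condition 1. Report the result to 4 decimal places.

0.1649

Apply Bayes' rule: the posterior for each component is proportional to its prior times its likelihood at x.
Since both observations come from the same component, the likelihood for component k is f_k(x₁)·f_k(x₂).
  f_1 = [0.2436] × [0.42] = 0.102312
  f_2 = [0.2464] × [0.44] = 0.108416
  f_3 = [0.21] × [0.7] = 0.147
Multiply by the mixture weights:
  P(Z=1)·f_1 = 0.21 × 0.102312 = 0.0214855
  P(Z=2)·f_2 = 0.19 × 0.108416 = 0.020599
  P(Z=3)·f_3 = 0.60 × 0.147 = 0.0882
Evidence: 0.0214855 + 0.020599 + 0.0882 = 0.130285
Responsibility of Condition 1: 0.0214855 / 0.130285 ≈ 0.1649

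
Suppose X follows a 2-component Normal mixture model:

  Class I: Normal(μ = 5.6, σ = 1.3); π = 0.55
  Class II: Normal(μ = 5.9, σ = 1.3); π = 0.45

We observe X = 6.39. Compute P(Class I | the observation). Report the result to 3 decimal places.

0.522

By Bayes' theorem, P(k | x) = P(Z=k) f_k(x) / Σ_j P(Z=j) f_j(x).
Normal densities:
  f_I = (1/(1.3·√(2π)))·exp(−(6.39−5.6)²/(2·1.3²)) = 0.306879·exp(-0.18464) = 0.255139
  f_II = (1/(1.3·√(2π)))·exp(−(6.39−5.9)²/(2·1.3²)) = 0.306879·exp(-0.07104) = 0.285836
Weight by the priors:
  P(Z=I)·f_I = 0.55 × 0.255139 = 0.140326
  P(Z=II)·f_II = 0.45 × 0.285836 = 0.128626
Denominator: 0.140326 + 0.128626 = 0.268952
P(Class I | 6.39) = 0.140326 / 0.268952 ≈ 0.522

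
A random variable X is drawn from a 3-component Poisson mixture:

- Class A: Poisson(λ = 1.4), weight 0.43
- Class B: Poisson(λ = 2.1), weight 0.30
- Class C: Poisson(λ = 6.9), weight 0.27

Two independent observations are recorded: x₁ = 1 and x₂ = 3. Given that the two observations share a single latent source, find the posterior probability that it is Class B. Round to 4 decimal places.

Apply Bayes' rule: the posterior for each component is proportional to its prior times its likelihood at x.
Since both observations come from the same component, the likelihood for component k is f_k(x₁)·f_k(x₂).
  L_A = [0.345236] × [0.112777] = 0.0389347
  L_B = [0.257158] × [0.189011] = 0.0486059
  L_C = [0.00695372] × [0.0551778] = 0.000383691
Unnormalised posteriors:
  P(Z=A)·L_A = 0.43 × 0.0389347 = 0.0167419
  P(Z=B)·L_B = 0.30 × 0.0486059 = 0.0145818
  P(Z=C)·L_C = 0.27 × 0.000383691 = 0.000103596
Sum: 0.0167419 + 0.0145818 + 0.000103596 = 0.0314273
Responsibility of Class B: 0.0145818 / 0.0314273 ≈ 0.4640

0.4640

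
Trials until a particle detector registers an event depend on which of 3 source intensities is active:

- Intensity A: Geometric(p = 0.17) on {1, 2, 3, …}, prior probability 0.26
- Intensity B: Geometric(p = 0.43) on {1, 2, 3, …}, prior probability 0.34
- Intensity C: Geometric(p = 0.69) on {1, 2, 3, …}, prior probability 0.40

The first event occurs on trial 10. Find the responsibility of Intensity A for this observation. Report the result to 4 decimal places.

P(component k | x) = π_k·f_k(x) / marginal(x), where marginal(x) = Σ_j π_j·f_j(x).
Component likelihoods at x = 10:
  L_A = 0.0317798
  L_B = 0.00273113
  L_C = 1.82433e-05
Prior × likelihood for each component:
  π_A·L_A = 0.26 × 0.0317798 = 0.00826276
  π_B·L_B = 0.34 × 0.00273113 = 0.000928584
  π_C·L_C = 0.40 × 1.82433e-05 = 7.29734e-06
Denominator: 0.00826276 + 0.000928584 + 7.29734e-06 = 0.00919864
So the posterior for Intensity A is 0.00826276 / 0.00919864 ≈ 0.8983.

0.8983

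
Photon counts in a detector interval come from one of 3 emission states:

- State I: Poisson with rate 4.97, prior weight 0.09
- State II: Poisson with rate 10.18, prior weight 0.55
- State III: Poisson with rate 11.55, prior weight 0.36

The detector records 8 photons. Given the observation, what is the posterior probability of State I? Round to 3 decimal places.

0.062

By Bayes' theorem, P(k | x) = w_k f_k(x) / Σ_j w_j f_j(x).
Poisson probabilities:
  L_I = 0.0641043
  L_II = 0.108479
  L_III = 0.0756892
Unnormalised posteriors:
  w_I·L_I = 0.09 × 0.0641043 = 0.00576938
  w_II·L_II = 0.55 × 0.108479 = 0.0596632
  w_III·L_III = 0.36 × 0.0756892 = 0.0272481
Sum: 0.00576938 + 0.0596632 + 0.0272481 = 0.0926807
So the posterior for State I is 0.00576938 / 0.0926807 ≈ 0.062.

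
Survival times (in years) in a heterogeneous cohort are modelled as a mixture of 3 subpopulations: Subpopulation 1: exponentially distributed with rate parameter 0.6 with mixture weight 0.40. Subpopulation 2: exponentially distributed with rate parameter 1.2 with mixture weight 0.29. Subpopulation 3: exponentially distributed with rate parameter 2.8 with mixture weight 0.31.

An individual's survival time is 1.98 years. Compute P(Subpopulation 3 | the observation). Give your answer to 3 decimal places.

By Bayes' theorem, P(k | x) = π_k f_k(x) / Σ_j π_j f_j(x).
Component likelihoods at x = 1.98 years:
  L_1 = 0.6·e^(−0.6·1.98) = 0.6·e^(−1.1880) = 0.182898
  L_2 = 1.2·e^(−1.2·1.98) = 1.2·e^(−2.3760) = 0.111506
  L_3 = 2.8·e^(−2.8·1.98) = 2.8·e^(−5.5440) = 0.0109504
Weight by the priors:
  π_1·L_1 = 0.40 × 0.182898 = 0.0731593
  π_2·L_2 = 0.29 × 0.111506 = 0.0323367
  π_3·L_3 = 0.31 × 0.0109504 = 0.00339462
Evidence: 0.0731593 + 0.0323367 + 0.00339462 = 0.108891
Responsibility of Subpopulation 3: 0.00339462 / 0.108891 ≈ 0.031

0.031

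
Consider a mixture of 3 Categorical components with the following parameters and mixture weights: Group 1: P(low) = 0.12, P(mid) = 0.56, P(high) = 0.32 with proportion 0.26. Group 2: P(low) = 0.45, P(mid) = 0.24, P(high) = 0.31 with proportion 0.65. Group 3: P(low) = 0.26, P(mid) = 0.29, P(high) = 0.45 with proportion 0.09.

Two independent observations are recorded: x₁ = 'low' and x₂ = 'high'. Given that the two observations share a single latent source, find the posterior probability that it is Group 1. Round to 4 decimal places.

Apply Bayes' rule: the posterior for each component is proportional to its prior times its likelihood at x.
Since both observations come from the same component, the likelihood for component k is f_k(x₁)·f_k(x₂).
  f_1 = [0.12] × [0.32] = 0.0384
  f_2 = [0.45] × [0.31] = 0.1395
  f_3 = [0.26] × [0.45] = 0.117
Unnormalised posteriors:
  P(Z=1)·f_1 = 0.26 × 0.0384 = 0.009984
  P(Z=2)·f_2 = 0.65 × 0.1395 = 0.090675
  P(Z=3)·f_3 = 0.09 × 0.117 = 0.01053
Evidence: 0.009984 + 0.090675 + 0.01053 = 0.111189
P(Group 1 | x₁,x₂) = 0.009984 / 0.111189 ≈ 0.0898

0.0898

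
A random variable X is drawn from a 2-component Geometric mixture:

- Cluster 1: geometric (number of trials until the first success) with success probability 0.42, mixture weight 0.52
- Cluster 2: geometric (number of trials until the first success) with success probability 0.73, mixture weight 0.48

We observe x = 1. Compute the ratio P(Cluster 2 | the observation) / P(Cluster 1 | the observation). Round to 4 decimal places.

1.6044

Since P(k|x) ∝ w_k f_k(x), the posterior odds are w_i f_i(x) / (w_j f_j(x)).
Geometric probabilities:
  p_1 = 0.42·(1−0.42)^0 = 0.42·1 = 0.42
  p_2 = 0.73·(1−0.73)^0 = 0.73·1 = 0.73
Posterior odds = (w_2·p_2) / (w_1·p_1) = (0.48·0.73) / (0.52·0.42) = 0.3504 / 0.2184 ≈ 1.6044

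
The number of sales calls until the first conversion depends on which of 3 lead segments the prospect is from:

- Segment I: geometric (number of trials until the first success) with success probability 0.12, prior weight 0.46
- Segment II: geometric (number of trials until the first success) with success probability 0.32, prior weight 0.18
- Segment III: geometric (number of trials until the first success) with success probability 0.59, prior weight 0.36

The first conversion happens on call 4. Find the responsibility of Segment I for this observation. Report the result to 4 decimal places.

Apply Bayes' rule: the posterior for each component is proportional to its prior times its likelihood at x.
Component likelihoods at x = 4:
  L_I = 0.12·(1−0.12)^3 = 0.12·0.681472 = 0.0817766
  L_II = 0.32·(1−0.32)^3 = 0.32·0.314432 = 0.100618
  L_III = 0.59·(1−0.59)^3 = 0.59·0.068921 = 0.0406634
Prior × likelihood for each component:
  π_I·L_I = 0.46 × 0.0817766 = 0.0376173
  π_II·L_II = 0.18 × 0.100618 = 0.0181113
  π_III·L_III = 0.36 × 0.0406634 = 0.0146388
Evidence: 0.0376173 + 0.0181113 + 0.0146388 = 0.0703674
Responsibility of Segment I: 0.0376173 / 0.0703674 ≈ 0.5346

0.5346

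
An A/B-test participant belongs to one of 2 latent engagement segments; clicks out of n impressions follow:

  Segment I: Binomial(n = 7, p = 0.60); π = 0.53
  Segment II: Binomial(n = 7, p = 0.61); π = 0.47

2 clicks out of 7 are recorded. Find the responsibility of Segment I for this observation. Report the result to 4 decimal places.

Apply Bayes' rule: the posterior for each component is proportional to its prior times its likelihood at x.
Component likelihoods at x = 2 clicks out of 7:
  f_I = C(7,2)·0.60^2·0.40^5 = 21·0.36·0.01024 = 0.0774144
  f_II = C(7,2)·0.61^2·0.39^5 = 21·0.3721·0.00902242 = 0.0705021
Prior × likelihood for each component:
  π_I·f_I = 0.53 × 0.0774144 = 0.0410296
  π_II·f_II = 0.47 × 0.0705021 = 0.033136
Normaliser: 0.0410296 + 0.033136 = 0.0741656
So the posterior for Segment I is 0.0410296 / 0.0741656 ≈ 0.5532.

0.5532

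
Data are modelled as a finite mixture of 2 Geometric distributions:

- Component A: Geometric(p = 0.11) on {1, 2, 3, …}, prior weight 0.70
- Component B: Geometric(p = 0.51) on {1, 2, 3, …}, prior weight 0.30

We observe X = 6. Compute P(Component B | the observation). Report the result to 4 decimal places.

P(component k | x) = P(Z=k)·f_k(x) / marginal(x), where marginal(x) = Σ_j P(Z=j)·f_j(x).
Evaluate each component's likelihood at the observed value:
  L_A = 0.11·(1−0.11)^5 = 0.11·0.558406 = 0.0614247
  L_B = 0.51·(1−0.51)^5 = 0.51·0.0282475 = 0.0144062
Unnormalised posteriors:
  P(Z=A)·L_A = 0.70 × 0.0614247 = 0.0429973
  P(Z=B)·L_B = 0.30 × 0.0144062 = 0.00432187
Evidence: 0.0429973 + 0.00432187 = 0.0473191
P(Component B | x) ≈ 0.0913

0.0913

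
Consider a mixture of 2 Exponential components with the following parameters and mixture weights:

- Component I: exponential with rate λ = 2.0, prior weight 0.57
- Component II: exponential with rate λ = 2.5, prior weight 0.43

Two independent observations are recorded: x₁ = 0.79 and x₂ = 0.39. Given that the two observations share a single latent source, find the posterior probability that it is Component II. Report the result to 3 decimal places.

0.395

Apply Bayes' rule: the posterior for each component is proportional to its prior times its likelihood at x.
Since both observations come from the same component, the likelihood for component k is f_k(x₁)·f_k(x₂).
  L_I = [2.0·e^(−2.0·0.79) = 2.0·e^(−1.5800) = 0.41195] × [0.916812] = 0.377681
  L_II = [2.5·e^(−2.5·0.79) = 2.5·e^(−1.9750) = 0.346903] × [0.942981] = 0.327123
Unnormalised posteriors:
  π_I·L_I = 0.57 × 0.377681 = 0.215278
  π_II·L_II = 0.43 × 0.327123 = 0.140663
Evidence: 0.215278 + 0.140663 = 0.355941
P(Component II | x₁,x₂) = 0.140663 / 0.355941 ≈ 0.395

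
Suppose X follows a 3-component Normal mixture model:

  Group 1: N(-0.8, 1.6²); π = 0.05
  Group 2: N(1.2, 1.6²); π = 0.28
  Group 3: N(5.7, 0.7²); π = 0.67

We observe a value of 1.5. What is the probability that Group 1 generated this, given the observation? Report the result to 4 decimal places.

0.0607

By Bayes' theorem, P(k | x) = π_k f_k(x) / Σ_j π_j f_j(x).
Evaluate each component's likelihood at the observed value:
  p_1 = (1/(1.6·√(2π)))·exp(−(1.5−-0.8)²/(2·1.6²)) = 0.249339·exp(-1.03320) = 0.0887311
  p_2 = (1/(1.6·√(2π)))·exp(−(1.5−1.2)²/(2·1.6²)) = 0.249339·exp(-0.01758) = 0.244994
  p_3 = (1/(0.7·√(2π)))·exp(−(1.5−5.7)²/(2·0.7²)) = 0.569918·exp(-18.00000) = 8.67983e-09
Prior × likelihood for each component:
  π_1·p_1 = 0.05 × 0.0887311 = 0.00443655
  π_2·p_2 = 0.28 × 0.244994 = 0.0685984
  π_3·p_3 = 0.67 × 8.67983e-09 = 5.81549e-09
Evidence: 0.00443655 + 0.0685984 + 5.81549e-09 = 0.073035
Responsibility of Group 1: 0.00443655 / 0.073035 ≈ 0.0607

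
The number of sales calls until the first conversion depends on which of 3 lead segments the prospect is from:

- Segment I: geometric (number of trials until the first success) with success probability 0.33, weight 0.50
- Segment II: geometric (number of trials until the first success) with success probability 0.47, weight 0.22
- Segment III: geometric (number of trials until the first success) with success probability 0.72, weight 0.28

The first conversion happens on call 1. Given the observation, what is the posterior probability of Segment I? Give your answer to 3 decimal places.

0.351

By Bayes' theorem, P(k | x) = P(Z=k) f_k(x) / Σ_j P(Z=j) f_j(x).
Evaluate each component's likelihood at the observed value:
  L_I = 0.33·(1−0.33)^0 = 0.33·1 = 0.33
  L_II = 0.47·(1−0.47)^0 = 0.47·1 = 0.47
  L_III = 0.72·(1−0.72)^0 = 0.72·1 = 0.72
Prior × likelihood for each component:
  P(Z=I)·L_I = 0.50 × 0.33 = 0.165
  P(Z=II)·L_II = 0.22 × 0.47 = 0.1034
  P(Z=III)·L_III = 0.28 × 0.72 = 0.2016
Marginal: 0.165 + 0.1034 + 0.2016 = 0.47
P(Segment I | x) ≈ 0.351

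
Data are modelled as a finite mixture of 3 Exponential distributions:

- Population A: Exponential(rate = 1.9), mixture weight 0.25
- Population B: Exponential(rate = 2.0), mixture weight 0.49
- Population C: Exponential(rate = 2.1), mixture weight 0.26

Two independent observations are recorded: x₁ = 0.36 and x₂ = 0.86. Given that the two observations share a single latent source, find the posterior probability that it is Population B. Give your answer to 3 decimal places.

0.491

Posterior ∝ prior × likelihood, so P(k | x) ∝ π_k f_k(x); normalise over all components.
Since both observations come from the same component, the likelihood for component k is f_k(x₁)·f_k(x₂).
  f_A = [0.95873] × [0.37078] = 0.355478
  f_B = [0.973505] × [0.358132] = 0.348643
  f_C = [0.986036] × [0.345051] = 0.340233
Unnormalised posteriors:
  π_A·f_A = 0.25 × 0.355478 = 0.0888695
  π_B·f_B = 0.49 × 0.348643 = 0.170835
  π_C·f_C = 0.26 × 0.340233 = 0.0884605
Marginal: 0.0888695 + 0.170835 + 0.0884605 = 0.348165
Responsibility of Population B: 0.170835 / 0.348165 ≈ 0.491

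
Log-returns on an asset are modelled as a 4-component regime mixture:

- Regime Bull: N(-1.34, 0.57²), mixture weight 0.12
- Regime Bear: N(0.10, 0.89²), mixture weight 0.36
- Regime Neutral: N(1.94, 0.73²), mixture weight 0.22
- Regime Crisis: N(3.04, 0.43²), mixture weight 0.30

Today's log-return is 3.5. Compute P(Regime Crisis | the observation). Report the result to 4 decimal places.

P(component k | x) = w_k·f_k(x) / marginal(x), where marginal(x) = Σ_j w_j·f_j(x).
Normal densities:
  p_Bull = (1/(0.57·√(2π)))·exp(−(3.5−-1.34)²/(2·0.57²)) = 0.699899·exp(-36.05048) = 1.54352e-16
  p_Bear = (1/(0.89·√(2π)))·exp(−(3.5−0.10)²/(2·0.89²)) = 0.448250·exp(-7.29706) = 0.000303702
  p_Neutral = (1/(0.73·√(2π)))·exp(−(3.5−1.94)²/(2·0.73²)) = 0.546496·exp(-2.28336) = 0.0557107
  p_Crisis = (1/(0.43·√(2π)))·exp(−(3.5−3.04)²/(2·0.43²)) = 0.927773·exp(-0.57220) = 0.523525
Unnormalised posteriors:
  w_Bull·p_Bull = 0.12 × 1.54352e-16 = 1.85222e-17
  w_Bear·p_Bear = 0.36 × 0.000303702 = 0.000109333
  w_Neutral·p_Neutral = 0.22 × 0.0557107 = 0.0122564
  w_Crisis·p_Crisis = 0.30 × 0.523525 = 0.157058
Denominator: 1.85222e-17 + 0.000109333 + 0.0122564 + 0.157058 = 0.169423
P(Regime Crisis | x) ≈ 0.9270

0.9270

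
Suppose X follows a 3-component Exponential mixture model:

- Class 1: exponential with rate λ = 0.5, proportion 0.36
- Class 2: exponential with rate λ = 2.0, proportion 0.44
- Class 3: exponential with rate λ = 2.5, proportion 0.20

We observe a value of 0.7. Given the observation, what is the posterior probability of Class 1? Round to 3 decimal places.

The responsibility of component k is π_k f_k(x) divided by Σ_j π_j f_j(x).
Exponential densities:
  p_1 = 0.352344
  p_2 = 0.493194
  p_3 = 0.434435
Weight by the priors:
  π_1·p_1 = 0.36 × 0.352344 = 0.126844
  π_2·p_2 = 0.44 × 0.493194 = 0.217005
  π_3·p_3 = 0.20 × 0.434435 = 0.086887
Normaliser: 0.126844 + 0.217005 + 0.086887 = 0.430736
P(Class 1 | the observation) ≈ 0.294

0.294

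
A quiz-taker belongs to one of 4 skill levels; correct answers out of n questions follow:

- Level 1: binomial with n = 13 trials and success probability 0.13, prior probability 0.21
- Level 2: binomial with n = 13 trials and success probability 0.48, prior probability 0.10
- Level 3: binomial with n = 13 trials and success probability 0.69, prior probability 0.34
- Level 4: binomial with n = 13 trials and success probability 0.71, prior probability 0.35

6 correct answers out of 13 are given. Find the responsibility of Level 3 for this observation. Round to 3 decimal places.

0.328

P(component k | x) = P(Z=k)·f_k(x) / marginal(x), where marginal(x) = Σ_j P(Z=j)·f_j(x).
Binomial probabilities:
  p_1 = 0.00312473
  p_2 = 0.215769
  p_3 = 0.0509499
  p_4 = 0.0379187
Weight by the priors:
  P(Z=1)·p_1 = 0.21 × 0.00312473 = 0.000656193
  P(Z=2)·p_2 = 0.10 × 0.215769 = 0.0215769
  P(Z=3)·p_3 = 0.34 × 0.0509499 = 0.017323
  P(Z=4)·p_4 = 0.35 × 0.0379187 = 0.0132715
Denominator: 0.000656193 + 0.0215769 + 0.017323 + 0.0132715 = 0.0528276
P(Level 3 | x) ≈ 0.328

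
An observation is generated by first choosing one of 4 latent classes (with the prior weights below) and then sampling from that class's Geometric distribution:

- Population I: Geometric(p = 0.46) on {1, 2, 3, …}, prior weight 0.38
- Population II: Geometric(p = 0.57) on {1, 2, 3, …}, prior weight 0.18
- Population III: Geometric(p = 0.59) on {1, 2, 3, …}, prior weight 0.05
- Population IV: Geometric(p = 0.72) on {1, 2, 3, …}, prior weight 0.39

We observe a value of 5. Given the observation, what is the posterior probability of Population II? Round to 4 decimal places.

Posterior ∝ prior × likelihood, so P(k | x) ∝ π_k f_k(x); normalise over all components.
Evaluate each component's likelihood at the observed value:
  p_I = 0.0391141
  p_II = 0.0194872
  p_III = 0.016672
  p_IV = 0.00442552
Weight by the priors:
  π_I·p_I = 0.38 × 0.0391141 = 0.0148633
  π_II·p_II = 0.18 × 0.0194872 = 0.00350769
  π_III·p_III = 0.05 × 0.016672 = 0.000833599
  π_IV·p_IV = 0.39 × 0.00442552 = 0.00172595
Evidence: 0.0148633 + 0.00350769 + 0.000833599 + 0.00172595 = 0.0209306
So the posterior for Population II is 0.00350769 / 0.0209306 ≈ 0.1676.

0.1676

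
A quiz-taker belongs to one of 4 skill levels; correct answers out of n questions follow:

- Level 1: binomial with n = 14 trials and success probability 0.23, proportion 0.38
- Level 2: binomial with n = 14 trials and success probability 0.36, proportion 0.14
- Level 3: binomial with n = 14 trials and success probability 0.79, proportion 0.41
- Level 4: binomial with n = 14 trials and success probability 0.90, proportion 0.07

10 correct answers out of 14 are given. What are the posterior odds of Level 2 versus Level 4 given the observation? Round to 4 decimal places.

0.3518

Posterior odds = (π_i f_i(x)) / (π_j f_j(x)); the normalising sum cancels.
Component likelihoods at x = 10 correct answers out of 14:
  p_1 = 0.000145772
  p_2 = 0.00614015
  p_3 = 0.184324
  p_4 = 0.0349027
Posterior odds = (π_2·p_2) / (π_4·p_4) = (0.14·0.00614015) / (0.07·0.0349027) = 0.000859621 / 0.00244319 ≈ 0.3518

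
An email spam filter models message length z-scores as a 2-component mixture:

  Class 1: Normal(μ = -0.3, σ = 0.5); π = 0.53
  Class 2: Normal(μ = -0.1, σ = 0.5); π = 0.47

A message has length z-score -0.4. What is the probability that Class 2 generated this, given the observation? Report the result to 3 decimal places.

Apply Bayes' rule: the posterior for each component is proportional to its prior times its likelihood at x.
Evaluate each component's likelihood at the observed value:
  f_1 = 0.782085
  f_2 = 0.666449
Weight by the priors:
  w_1·f_1 = 0.53 × 0.782085 = 0.414505
  w_2·f_2 = 0.47 × 0.666449 = 0.313231
Denominator: 0.414505 + 0.313231 = 0.727736
P(Class 2 | the observation) ≈ 0.430

0.430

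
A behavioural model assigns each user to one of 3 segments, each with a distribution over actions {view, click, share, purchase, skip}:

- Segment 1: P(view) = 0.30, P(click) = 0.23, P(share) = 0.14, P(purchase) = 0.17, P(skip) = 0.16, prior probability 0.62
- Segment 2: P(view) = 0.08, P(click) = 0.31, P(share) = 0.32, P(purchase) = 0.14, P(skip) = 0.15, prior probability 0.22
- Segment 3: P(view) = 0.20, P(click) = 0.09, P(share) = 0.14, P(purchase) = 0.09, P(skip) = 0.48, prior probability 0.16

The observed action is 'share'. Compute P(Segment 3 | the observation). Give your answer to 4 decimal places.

0.1247

Apply Bayes' rule: the posterior for each component is proportional to its prior times its likelihood at x.
Categorical probabilities:
  L_1 = P(share | comp) = 0.14
  L_2 = P(share | comp) = 0.32
  L_3 = P(share | comp) = 0.14
Prior × likelihood for each component:
  π_1·L_1 = 0.62 × 0.14 = 0.0868
  π_2·L_2 = 0.22 × 0.32 = 0.0704
  π_3·L_3 = 0.16 × 0.14 = 0.0224
Sum: 0.0868 + 0.0704 + 0.0224 = 0.1796
So the posterior for Segment 3 is 0.0224 / 0.1796 ≈ 0.1247.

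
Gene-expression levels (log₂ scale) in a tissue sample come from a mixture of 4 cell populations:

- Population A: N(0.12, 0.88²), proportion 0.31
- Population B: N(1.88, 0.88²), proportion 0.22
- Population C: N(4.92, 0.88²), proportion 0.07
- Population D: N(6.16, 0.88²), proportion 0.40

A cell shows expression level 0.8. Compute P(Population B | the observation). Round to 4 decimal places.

Apply Bayes' rule: the posterior for each component is proportional to its prior times its likelihood at x.
Normal densities:
  p_A = (1/(0.88·√(2π)))·exp(−(0.8−0.12)²/(2·0.88²)) = 0.453344·exp(-0.29855) = 0.336331
  p_B = (1/(0.88·√(2π)))·exp(−(0.8−1.88)²/(2·0.88²)) = 0.453344·exp(-0.75310) = 0.213482
  p_C = (1/(0.88·√(2π)))·exp(−(0.8−4.92)²/(2·0.88²)) = 0.453344·exp(-10.95971) = 7.88289e-06
  p_D = (1/(0.88·√(2π)))·exp(−(0.8−6.16)²/(2·0.88²)) = 0.453344·exp(-18.54959) = 3.98515e-09
Unnormalised posteriors:
  P(Z=A)·p_A = 0.31 × 0.336331 = 0.104263
  P(Z=B)·p_B = 0.22 × 0.213482 = 0.046966
  P(Z=C)·p_C = 0.07 × 7.88289e-06 = 5.51802e-07
  P(Z=D)·p_D = 0.40 × 3.98515e-09 = 1.59406e-09
Denominator: 0.104263 + 0.046966 + 5.51802e-07 + 1.59406e-09 = 0.151229
P(Population B | data) ≈ 0.3106

0.3106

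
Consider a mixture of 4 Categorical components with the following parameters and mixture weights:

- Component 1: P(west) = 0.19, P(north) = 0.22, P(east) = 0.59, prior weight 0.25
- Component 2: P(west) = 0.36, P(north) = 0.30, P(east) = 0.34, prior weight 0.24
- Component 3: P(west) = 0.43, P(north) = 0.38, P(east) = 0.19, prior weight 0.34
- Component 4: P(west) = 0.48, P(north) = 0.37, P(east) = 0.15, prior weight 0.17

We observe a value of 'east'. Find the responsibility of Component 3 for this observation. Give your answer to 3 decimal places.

Apply Bayes' rule: the posterior for each component is proportional to its prior times its likelihood at x.
Categorical probabilities:
  L_1 = P(east | comp) = 0.59
  L_2 = P(east | comp) = 0.34
  L_3 = P(east | comp) = 0.19
  L_4 = P(east | comp) = 0.15
Prior × likelihood for each component:
  π_1·L_1 = 0.25 × 0.59 = 0.1475
  π_2·L_2 = 0.24 × 0.34 = 0.0816
  π_3·L_3 = 0.34 × 0.19 = 0.0646
  π_4·L_4 = 0.17 × 0.15 = 0.0255
Evidence: 0.1475 + 0.0816 + 0.0646 + 0.0255 = 0.3192
P(Component 3 | x) ≈ 0.202

0.202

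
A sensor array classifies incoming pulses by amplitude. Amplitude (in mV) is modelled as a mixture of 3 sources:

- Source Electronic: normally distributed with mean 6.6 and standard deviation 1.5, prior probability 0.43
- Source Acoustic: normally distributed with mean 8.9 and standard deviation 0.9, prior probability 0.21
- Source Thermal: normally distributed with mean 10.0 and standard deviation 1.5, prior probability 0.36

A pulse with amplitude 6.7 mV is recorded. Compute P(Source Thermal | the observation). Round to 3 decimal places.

0.067

By Bayes' theorem, P(k | x) = w_k f_k(x) / Σ_j w_j f_j(x).
Component likelihoods at x = 6.7 mV:
  p_Electronic = (1/(1.5·√(2π)))·exp(−(6.7−6.6)²/(2·1.5²)) = 0.265962·exp(-0.00222) = 0.265371
  p_Acoustic = (1/(0.9·√(2π)))·exp(−(6.7−8.9)²/(2·0.9²)) = 0.443269·exp(-2.98765) = 0.0223432
  p_Thermal = (1/(1.5·√(2π)))·exp(−(6.7−10.0)²/(2·1.5²)) = 0.265962·exp(-2.42000) = 0.0236497
Prior × likelihood for each component:
  w_Electronic·p_Electronic = 0.43 × 0.265371 = 0.11411
  w_Acoustic·p_Acoustic = 0.21 × 0.0223432 = 0.00469208
  w_Thermal·p_Thermal = 0.36 × 0.0236497 = 0.0085139
Denominator: 0.11411 + 0.00469208 + 0.0085139 = 0.127316
Responsibility of Source Thermal: 0.0085139 / 0.127316 ≈ 0.067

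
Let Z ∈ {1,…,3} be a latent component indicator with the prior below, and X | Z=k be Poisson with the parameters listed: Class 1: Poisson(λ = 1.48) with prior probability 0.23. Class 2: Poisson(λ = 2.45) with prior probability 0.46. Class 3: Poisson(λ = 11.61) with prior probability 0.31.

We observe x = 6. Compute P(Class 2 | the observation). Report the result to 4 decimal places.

Posterior ∝ prior × likelihood, so P(k | x) ∝ π_k f_k(x); normalise over all components.
Poisson probabilities:
  f_1 = e^(−1.48)·1.48^6/6! = 0.00332263
  f_2 = e^(−2.45)·2.45^6/6! = 0.0259204
  f_3 = e^(−11.61)·11.61^6/6! = 0.0308675
Multiply by the mixture weights:
  π_1·f_1 = 0.23 × 0.00332263 = 0.000764205
  π_2·f_2 = 0.46 × 0.0259204 = 0.0119234
  π_3·f_3 = 0.31 × 0.0308675 = 0.00956893
Evidence: 0.000764205 + 0.0119234 + 0.00956893 = 0.0222565
Responsibility of Class 2: 0.0119234 / 0.0222565 ≈ 0.5357

0.5357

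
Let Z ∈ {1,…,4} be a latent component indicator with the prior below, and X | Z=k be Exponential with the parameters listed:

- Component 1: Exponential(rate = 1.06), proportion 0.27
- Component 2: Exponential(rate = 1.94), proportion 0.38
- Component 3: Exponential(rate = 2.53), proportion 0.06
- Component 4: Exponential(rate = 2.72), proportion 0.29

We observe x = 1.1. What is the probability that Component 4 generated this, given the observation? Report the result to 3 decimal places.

0.176

The responsibility of component k is π_k f_k(x) divided by Σ_j π_j f_j(x).
Component likelihoods at x = 1.1:
  f_1 = 1.06·e^(−1.06·1.1) = 1.06·e^(−1.1660) = 0.330308
  f_2 = 1.94·e^(−1.94·1.1) = 1.94·e^(−2.1340) = 0.229624
  f_3 = 2.53·e^(−2.53·1.1) = 2.53·e^(−2.7830) = 0.156487
  f_4 = 2.72·e^(−2.72·1.1) = 2.72·e^(−2.9920) = 0.136509
Weight by the priors:
  π_1·f_1 = 0.27 × 0.330308 = 0.089183
  π_2·f_2 = 0.38 × 0.229624 = 0.0872571
  π_3·f_3 = 0.06 × 0.156487 = 0.00938924
  π_4·f_4 = 0.29 × 0.136509 = 0.0395875
Sum: 0.089183 + 0.0872571 + 0.00938924 + 0.0395875 = 0.225417
P(Component 4 | x) = 0.0395875 / 0.225417 ≈ 0.176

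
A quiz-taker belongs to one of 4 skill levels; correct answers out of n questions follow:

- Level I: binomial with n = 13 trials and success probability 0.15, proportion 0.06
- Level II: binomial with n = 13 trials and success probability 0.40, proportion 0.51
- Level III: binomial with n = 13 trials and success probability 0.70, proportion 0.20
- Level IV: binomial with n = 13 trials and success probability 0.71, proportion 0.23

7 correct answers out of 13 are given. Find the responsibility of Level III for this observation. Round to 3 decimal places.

0.189

Posterior ∝ prior × likelihood, so P(k | x) ∝ P(Z=k) f_k(x); normalise over all components.
Evaluate each component's likelihood at the observed value:
  L_I = C(13,7)·0.15^7·0.85^6 = 1716·1.70859e-06·0.37715 = 0.00110578
  L_II = C(13,7)·0.40^7·0.60^6 = 1716·0.0016384·0.046656 = 0.131173
  L_III = C(13,7)·0.70^7·0.30^6 = 1716·0.0823543·0.000729 = 0.103022
  L_IV = C(13,7)·0.71^7·0.29^6 = 1716·0.0909512·0.000594823 = 0.0928354
Weight by the priors:
  P(Z=I)·L_I = 0.06 × 0.00110578 = 6.63469e-05
  P(Z=II)·L_II = 0.51 × 0.131173 = 0.0668983
  P(Z=III)·L_III = 0.20 × 0.103022 = 0.0206045
  P(Z=IV)·L_IV = 0.23 × 0.0928354 = 0.0213521
Evidence: 6.63469e-05 + 0.0668983 + 0.0206045 + 0.0213521 = 0.108921
P(Level III | the observation) ≈ 0.189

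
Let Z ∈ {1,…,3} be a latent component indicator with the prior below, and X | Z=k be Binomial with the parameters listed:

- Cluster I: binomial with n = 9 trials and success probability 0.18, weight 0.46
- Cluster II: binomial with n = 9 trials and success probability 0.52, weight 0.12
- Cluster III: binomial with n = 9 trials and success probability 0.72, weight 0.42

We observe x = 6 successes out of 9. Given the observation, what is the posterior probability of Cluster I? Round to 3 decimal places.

By Bayes' theorem, P(k | x) = π_k f_k(x) / Σ_j π_j f_j(x).
Binomial probabilities:
  f_I = 0.00157527
  f_II = 0.183664
  f_III = 0.256891
Multiply by the mixture weights:
  π_I·f_I = 0.46 × 0.00157527 = 0.000724626
  π_II·f_II = 0.12 × 0.183664 = 0.0220396
  π_III·f_III = 0.42 × 0.256891 = 0.107894
Denominator: 0.000724626 + 0.0220396 + 0.107894 = 0.130658
P(Cluster I | the observation) ≈ 0.006

0.006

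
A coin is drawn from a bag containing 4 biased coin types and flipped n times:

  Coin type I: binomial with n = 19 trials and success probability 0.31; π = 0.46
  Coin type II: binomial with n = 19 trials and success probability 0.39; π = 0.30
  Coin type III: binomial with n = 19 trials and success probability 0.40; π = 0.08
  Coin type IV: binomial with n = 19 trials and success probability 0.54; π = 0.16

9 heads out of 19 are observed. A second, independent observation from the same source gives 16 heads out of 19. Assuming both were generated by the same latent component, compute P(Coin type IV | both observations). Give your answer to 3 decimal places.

The responsibility of component k is P(Z=k) f_k(x) divided by Σ_j P(Z=j) f_j(x).
Since both observations come from the same component, the likelihood for component k is f_k(x₁)·f_k(x₂).
  p_I = [C(19,9)·0.31^9·0.69^10 = 92378·2.64396e-05·0.0244619 = 0.0597468] × [2.31557e-06] = 1.38348e-07
  p_II = [C(19,9)·0.39^9·0.61^10 = 92378·0.000208728·0.00713343 = 0.137546] × [6.30009e-05] = 8.66553e-06
  p_III = [C(19,9)·0.40^9·0.60^10 = 92378·0.000262144·0.00604662 = 0.146427] × [8.98954e-05] = 1.31631e-05
  p_IV = [C(19,9)·0.54^9·0.46^10 = 92378·0.00390431·0.000424207 = 0.153] × [0.00493057] = 0.000754376
Multiply by the mixture weights:
  P(Z=I)·p_I = 0.46 × 1.38348e-07 = 6.36401e-08
  P(Z=II)·p_II = 0.30 × 8.66553e-06 = 2.59966e-06
  P(Z=III)·p_III = 0.08 × 1.31631e-05 = 1.05305e-06
  P(Z=IV)·p_IV = 0.16 × 0.000754376 = 0.0001207
Marginal: 6.36401e-08 + 2.59966e-06 + 1.05305e-06 + 0.0001207 = 0.000124417
P(Coin type IV | x₁,x₂) ≈ 0.970

0.970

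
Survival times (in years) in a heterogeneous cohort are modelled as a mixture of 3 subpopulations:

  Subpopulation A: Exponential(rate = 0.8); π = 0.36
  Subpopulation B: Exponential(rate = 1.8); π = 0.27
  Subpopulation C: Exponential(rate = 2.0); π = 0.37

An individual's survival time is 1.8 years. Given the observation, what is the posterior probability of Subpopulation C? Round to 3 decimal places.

0.188

By Bayes' theorem, P(k | x) = w_k f_k(x) / Σ_j w_j f_j(x).
Evaluate each component's likelihood at the observed value:
  p_A = 0.8·e^(−0.8·1.8) = 0.8·e^(−1.4400) = 0.189542
  p_B = 1.8·e^(−1.8·1.8) = 1.8·e^(−3.2400) = 0.070495
  p_C = 2.0·e^(−2.0·1.8) = 2.0·e^(−3.6000) = 0.0546474
Unnormalised posteriors:
  w_A·p_A = 0.36 × 0.189542 = 0.0682352
  w_B·p_B = 0.27 × 0.070495 = 0.0190337
  w_C·p_C = 0.37 × 0.0546474 = 0.0202196
Normaliser: 0.0682352 + 0.0190337 + 0.0202196 = 0.107488
So the posterior for Subpopulation C is 0.0202196 / 0.107488 ≈ 0.188.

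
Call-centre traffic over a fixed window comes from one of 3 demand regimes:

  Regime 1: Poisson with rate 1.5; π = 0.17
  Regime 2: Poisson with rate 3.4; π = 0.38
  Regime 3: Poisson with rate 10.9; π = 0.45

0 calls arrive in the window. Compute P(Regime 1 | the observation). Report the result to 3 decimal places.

Posterior ∝ prior × likelihood, so P(k | x) ∝ π_k f_k(x); normalise over all components.
Component likelihoods at x = 0 calls:
  L_1 = 0.22313
  L_2 = 0.0333733
  L_3 = 1.84582e-05
Unnormalised posteriors:
  π_1·L_1 = 0.17 × 0.22313 = 0.0379321
  π_2·L_2 = 0.38 × 0.0333733 = 0.0126818
  π_3·L_3 = 0.45 × 1.84582e-05 = 8.30621e-06
Evidence: 0.0379321 + 0.0126818 + 8.30621e-06 = 0.0506223
P(Regime 1 | the observation) ≈ 0.749

0.749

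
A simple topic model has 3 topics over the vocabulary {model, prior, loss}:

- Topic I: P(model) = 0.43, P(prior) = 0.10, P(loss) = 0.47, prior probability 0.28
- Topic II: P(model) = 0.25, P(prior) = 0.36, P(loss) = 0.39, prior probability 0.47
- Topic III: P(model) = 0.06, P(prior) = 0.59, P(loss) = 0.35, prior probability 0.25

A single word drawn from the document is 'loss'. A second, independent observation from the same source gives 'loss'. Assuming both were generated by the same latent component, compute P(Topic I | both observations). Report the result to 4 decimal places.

0.3772

The responsibility of component k is π_k f_k(x) divided by Σ_j π_j f_j(x).
Since both observations come from the same component, the likelihood for component k is f_k(x₁)·f_k(x₂).
  L_I = [P(loss | comp) = 0.47] × [0.47] = 0.2209
  L_II = [P(loss | comp) = 0.39] × [0.39] = 0.1521
  L_III = [P(loss | comp) = 0.35] × [0.35] = 0.1225
Unnormalised posteriors:
  π_I·L_I = 0.28 × 0.2209 = 0.061852
  π_II·L_II = 0.47 × 0.1521 = 0.071487
  π_III·L_III = 0.25 × 0.1225 = 0.030625
Normaliser: 0.061852 + 0.071487 + 0.030625 = 0.163964
So the posterior for Topic I is 0.061852 / 0.163964 ≈ 0.3772.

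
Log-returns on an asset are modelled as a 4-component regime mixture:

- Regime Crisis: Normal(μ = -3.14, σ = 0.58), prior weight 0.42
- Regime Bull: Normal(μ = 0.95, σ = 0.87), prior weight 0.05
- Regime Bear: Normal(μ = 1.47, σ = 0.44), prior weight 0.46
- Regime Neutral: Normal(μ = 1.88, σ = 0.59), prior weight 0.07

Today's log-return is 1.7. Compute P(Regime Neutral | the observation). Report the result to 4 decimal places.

By Bayes' theorem, P(k | x) = w_k f_k(x) / Σ_j w_j f_j(x).
Evaluate each component's likelihood at the observed value:
  p_Crisis = (1/(0.58·√(2π)))·exp(−(1.7−-3.14)²/(2·0.58²)) = 0.687832·exp(-34.81807) = 5.20217e-16
  p_Bull = (1/(0.87·√(2π)))·exp(−(1.7−0.95)²/(2·0.87²)) = 0.458554·exp(-0.37158) = 0.316239
  p_Bear = (1/(0.44·√(2π)))·exp(−(1.7−1.47)²/(2·0.44²)) = 0.906687·exp(-0.13662) = 0.790903
  p_Neutral = (1/(0.59·√(2π)))·exp(−(1.7−1.88)²/(2·0.59²)) = 0.676173·exp(-0.04654) = 0.645426
Multiply by the mixture weights:
  w_Crisis·p_Crisis = 0.42 × 5.20217e-16 = 2.18491e-16
  w_Bull·p_Bull = 0.05 × 0.316239 = 0.0158119
  w_Bear·p_Bear = 0.46 × 0.790903 = 0.363815
  w_Neutral·p_Neutral = 0.07 × 0.645426 = 0.0451798
Denominator: 2.18491e-16 + 0.0158119 + 0.363815 + 0.0451798 = 0.424807
Responsibility of Regime Neutral: 0.0451798 / 0.424807 ≈ 0.1064

0.1064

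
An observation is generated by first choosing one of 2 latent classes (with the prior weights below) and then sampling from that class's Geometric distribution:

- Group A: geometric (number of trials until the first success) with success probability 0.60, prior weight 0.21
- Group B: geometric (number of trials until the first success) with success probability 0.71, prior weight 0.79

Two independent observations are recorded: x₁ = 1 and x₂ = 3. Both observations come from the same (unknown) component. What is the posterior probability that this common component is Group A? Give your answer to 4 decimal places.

0.2653

The responsibility of component k is π_k f_k(x) divided by Σ_j π_j f_j(x).
Since both observations come from the same component, the likelihood for component k is f_k(x₁)·f_k(x₂).
  f_A = [0.6] × [0.096] = 0.0576
  f_B = [0.71] × [0.059711] = 0.0423948
Unnormalised posteriors:
  π_A·f_A = 0.21 × 0.0576 = 0.012096
  π_B·f_B = 0.79 × 0.0423948 = 0.0334919
Evidence: 0.012096 + 0.0334919 = 0.0455879
Responsibility of Group A: 0.012096 / 0.0455879 ≈ 0.2653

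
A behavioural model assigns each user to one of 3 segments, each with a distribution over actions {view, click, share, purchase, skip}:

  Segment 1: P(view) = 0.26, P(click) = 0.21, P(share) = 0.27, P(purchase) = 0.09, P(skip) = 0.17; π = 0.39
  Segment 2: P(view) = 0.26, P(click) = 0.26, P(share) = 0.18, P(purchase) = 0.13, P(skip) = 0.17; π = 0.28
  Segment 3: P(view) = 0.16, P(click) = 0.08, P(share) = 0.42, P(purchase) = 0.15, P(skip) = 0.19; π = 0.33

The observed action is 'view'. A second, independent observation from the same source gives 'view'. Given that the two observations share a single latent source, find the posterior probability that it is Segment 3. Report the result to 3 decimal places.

0.157

The responsibility of component k is π_k f_k(x) divided by Σ_j π_j f_j(x).
Since both observations come from the same component, the likelihood for component k is f_k(x₁)·f_k(x₂).
  f_1 = [P(view | comp) = 0.26] × [0.26] = 0.0676
  f_2 = [P(view | comp) = 0.26] × [0.26] = 0.0676
  f_3 = [P(view | comp) = 0.16] × [0.16] = 0.0256
Unnormalised posteriors:
  π_1·f_1 = 0.39 × 0.0676 = 0.026364
  π_2·f_2 = 0.28 × 0.0676 = 0.018928
  π_3·f_3 = 0.33 × 0.0256 = 0.008448
Denominator: 0.026364 + 0.018928 + 0.008448 = 0.05374
P(Segment 3 | x₁,x₂) = 0.008448 / 0.05374 ≈ 0.157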